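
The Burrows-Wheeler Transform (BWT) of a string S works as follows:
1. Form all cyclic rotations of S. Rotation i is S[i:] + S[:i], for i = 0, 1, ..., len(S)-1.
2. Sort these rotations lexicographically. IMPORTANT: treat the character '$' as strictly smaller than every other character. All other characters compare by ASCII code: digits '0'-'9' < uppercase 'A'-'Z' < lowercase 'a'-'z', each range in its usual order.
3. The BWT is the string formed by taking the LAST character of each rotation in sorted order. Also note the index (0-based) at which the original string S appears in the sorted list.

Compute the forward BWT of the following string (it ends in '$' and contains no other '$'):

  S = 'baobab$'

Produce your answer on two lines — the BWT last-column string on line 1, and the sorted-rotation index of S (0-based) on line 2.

All 7 rotations (rotation i = S[i:]+S[:i]):
  rot[0] = baobab$
  rot[1] = aobab$b
  rot[2] = obab$ba
  rot[3] = bab$bao
  rot[4] = ab$baob
  rot[5] = b$baoba
  rot[6] = $baobab
Sorted (with $ < everything):
  sorted[0] = $baobab  (last char: 'b')
  sorted[1] = ab$baob  (last char: 'b')
  sorted[2] = aobab$b  (last char: 'b')
  sorted[3] = b$baoba  (last char: 'a')
  sorted[4] = bab$bao  (last char: 'o')
  sorted[5] = baobab$  (last char: '$')
  sorted[6] = obab$ba  (last char: 'a')
Last column: bbbao$a
Original string S is at sorted index 5

Answer: bbbao$a
5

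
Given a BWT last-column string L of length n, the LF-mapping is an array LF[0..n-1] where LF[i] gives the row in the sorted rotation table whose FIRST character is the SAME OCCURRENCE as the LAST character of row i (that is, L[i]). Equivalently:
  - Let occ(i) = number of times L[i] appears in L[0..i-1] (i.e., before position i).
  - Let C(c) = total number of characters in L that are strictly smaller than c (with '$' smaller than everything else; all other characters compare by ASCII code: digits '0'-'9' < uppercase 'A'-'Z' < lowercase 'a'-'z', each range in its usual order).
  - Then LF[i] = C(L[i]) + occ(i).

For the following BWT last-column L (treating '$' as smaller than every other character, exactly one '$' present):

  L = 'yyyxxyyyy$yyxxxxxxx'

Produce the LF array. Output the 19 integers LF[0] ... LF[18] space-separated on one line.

Answer: 10 11 12 1 2 13 14 15 16 0 17 18 3 4 5 6 7 8 9

Derivation:
Char counts: '$':1, 'x':9, 'y':9
C (first-col start): C('$')=0, C('x')=1, C('y')=10
L[0]='y': occ=0, LF[0]=C('y')+0=10+0=10
L[1]='y': occ=1, LF[1]=C('y')+1=10+1=11
L[2]='y': occ=2, LF[2]=C('y')+2=10+2=12
L[3]='x': occ=0, LF[3]=C('x')+0=1+0=1
L[4]='x': occ=1, LF[4]=C('x')+1=1+1=2
L[5]='y': occ=3, LF[5]=C('y')+3=10+3=13
L[6]='y': occ=4, LF[6]=C('y')+4=10+4=14
L[7]='y': occ=5, LF[7]=C('y')+5=10+5=15
L[8]='y': occ=6, LF[8]=C('y')+6=10+6=16
L[9]='$': occ=0, LF[9]=C('$')+0=0+0=0
L[10]='y': occ=7, LF[10]=C('y')+7=10+7=17
L[11]='y': occ=8, LF[11]=C('y')+8=10+8=18
L[12]='x': occ=2, LF[12]=C('x')+2=1+2=3
L[13]='x': occ=3, LF[13]=C('x')+3=1+3=4
L[14]='x': occ=4, LF[14]=C('x')+4=1+4=5
L[15]='x': occ=5, LF[15]=C('x')+5=1+5=6
L[16]='x': occ=6, LF[16]=C('x')+6=1+6=7
L[17]='x': occ=7, LF[17]=C('x')+7=1+7=8
L[18]='x': occ=8, LF[18]=C('x')+8=1+8=9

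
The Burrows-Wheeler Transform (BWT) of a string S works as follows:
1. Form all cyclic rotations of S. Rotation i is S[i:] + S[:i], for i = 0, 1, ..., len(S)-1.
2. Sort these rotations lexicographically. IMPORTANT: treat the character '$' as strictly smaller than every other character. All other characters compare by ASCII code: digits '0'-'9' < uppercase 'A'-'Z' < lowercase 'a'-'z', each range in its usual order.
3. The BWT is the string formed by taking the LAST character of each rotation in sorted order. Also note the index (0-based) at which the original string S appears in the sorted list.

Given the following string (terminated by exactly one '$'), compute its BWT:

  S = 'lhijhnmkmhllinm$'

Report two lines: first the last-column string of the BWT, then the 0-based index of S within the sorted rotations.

All 16 rotations (rotation i = S[i:]+S[:i]):
  rot[0] = lhijhnmkmhllinm$
  rot[1] = hijhnmkmhllinm$l
  rot[2] = ijhnmkmhllinm$lh
  rot[3] = jhnmkmhllinm$lhi
  rot[4] = hnmkmhllinm$lhij
  rot[5] = nmkmhllinm$lhijh
  rot[6] = mkmhllinm$lhijhn
  rot[7] = kmhllinm$lhijhnm
  rot[8] = mhllinm$lhijhnmk
  rot[9] = hllinm$lhijhnmkm
  rot[10] = llinm$lhijhnmkmh
  rot[11] = linm$lhijhnmkmhl
  rot[12] = inm$lhijhnmkmhll
  rot[13] = nm$lhijhnmkmhlli
  rot[14] = m$lhijhnmkmhllin
  rot[15] = $lhijhnmkmhllinm
Sorted (with $ < everything):
  sorted[0] = $lhijhnmkmhllinm  (last char: 'm')
  sorted[1] = hijhnmkmhllinm$l  (last char: 'l')
  sorted[2] = hllinm$lhijhnmkm  (last char: 'm')
  sorted[3] = hnmkmhllinm$lhij  (last char: 'j')
  sorted[4] = ijhnmkmhllinm$lh  (last char: 'h')
  sorted[5] = inm$lhijhnmkmhll  (last char: 'l')
  sorted[6] = jhnmkmhllinm$lhi  (last char: 'i')
  sorted[7] = kmhllinm$lhijhnm  (last char: 'm')
  sorted[8] = lhijhnmkmhllinm$  (last char: '$')
  sorted[9] = linm$lhijhnmkmhl  (last char: 'l')
  sorted[10] = llinm$lhijhnmkmh  (last char: 'h')
  sorted[11] = m$lhijhnmkmhllin  (last char: 'n')
  sorted[12] = mhllinm$lhijhnmk  (last char: 'k')
  sorted[13] = mkmhllinm$lhijhn  (last char: 'n')
  sorted[14] = nm$lhijhnmkmhlli  (last char: 'i')
  sorted[15] = nmkmhllinm$lhijh  (last char: 'h')
Last column: mlmjhlim$lhnknih
Original string S is at sorted index 8

Answer: mlmjhlim$lhnknih
8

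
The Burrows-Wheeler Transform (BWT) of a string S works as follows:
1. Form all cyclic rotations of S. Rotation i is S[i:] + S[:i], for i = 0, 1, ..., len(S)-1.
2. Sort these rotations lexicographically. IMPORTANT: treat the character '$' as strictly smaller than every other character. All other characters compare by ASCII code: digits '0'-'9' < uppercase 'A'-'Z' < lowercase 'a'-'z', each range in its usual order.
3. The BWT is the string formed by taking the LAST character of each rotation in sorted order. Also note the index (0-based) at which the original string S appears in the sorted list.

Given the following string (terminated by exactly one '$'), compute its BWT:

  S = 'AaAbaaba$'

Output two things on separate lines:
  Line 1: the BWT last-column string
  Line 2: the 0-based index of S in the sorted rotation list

All 9 rotations (rotation i = S[i:]+S[:i]):
  rot[0] = AaAbaaba$
  rot[1] = aAbaaba$A
  rot[2] = Abaaba$Aa
  rot[3] = baaba$AaA
  rot[4] = aaba$AaAb
  rot[5] = aba$AaAba
  rot[6] = ba$AaAbaa
  rot[7] = a$AaAbaab
  rot[8] = $AaAbaaba
Sorted (with $ < everything):
  sorted[0] = $AaAbaaba  (last char: 'a')
  sorted[1] = AaAbaaba$  (last char: '$')
  sorted[2] = Abaaba$Aa  (last char: 'a')
  sorted[3] = a$AaAbaab  (last char: 'b')
  sorted[4] = aAbaaba$A  (last char: 'A')
  sorted[5] = aaba$AaAb  (last char: 'b')
  sorted[6] = aba$AaAba  (last char: 'a')
  sorted[7] = ba$AaAbaa  (last char: 'a')
  sorted[8] = baaba$AaA  (last char: 'A')
Last column: a$abAbaaA
Original string S is at sorted index 1

Answer: a$abAbaaA
1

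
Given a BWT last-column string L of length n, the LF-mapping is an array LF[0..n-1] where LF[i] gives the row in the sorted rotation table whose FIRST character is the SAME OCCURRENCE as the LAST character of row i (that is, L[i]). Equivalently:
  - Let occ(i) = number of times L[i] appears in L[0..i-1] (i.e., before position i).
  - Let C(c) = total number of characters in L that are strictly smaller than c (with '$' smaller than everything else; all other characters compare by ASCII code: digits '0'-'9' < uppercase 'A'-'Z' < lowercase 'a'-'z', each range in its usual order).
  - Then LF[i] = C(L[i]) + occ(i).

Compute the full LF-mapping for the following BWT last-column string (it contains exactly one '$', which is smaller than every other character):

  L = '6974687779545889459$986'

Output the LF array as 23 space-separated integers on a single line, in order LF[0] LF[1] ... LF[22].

Char counts: '$':1, '4':3, '5':3, '6':3, '7':4, '8':4, '9':5
C (first-col start): C('$')=0, C('4')=1, C('5')=4, C('6')=7, C('7')=10, C('8')=14, C('9')=18
L[0]='6': occ=0, LF[0]=C('6')+0=7+0=7
L[1]='9': occ=0, LF[1]=C('9')+0=18+0=18
L[2]='7': occ=0, LF[2]=C('7')+0=10+0=10
L[3]='4': occ=0, LF[3]=C('4')+0=1+0=1
L[4]='6': occ=1, LF[4]=C('6')+1=7+1=8
L[5]='8': occ=0, LF[5]=C('8')+0=14+0=14
L[6]='7': occ=1, LF[6]=C('7')+1=10+1=11
L[7]='7': occ=2, LF[7]=C('7')+2=10+2=12
L[8]='7': occ=3, LF[8]=C('7')+3=10+3=13
L[9]='9': occ=1, LF[9]=C('9')+1=18+1=19
L[10]='5': occ=0, LF[10]=C('5')+0=4+0=4
L[11]='4': occ=1, LF[11]=C('4')+1=1+1=2
L[12]='5': occ=1, LF[12]=C('5')+1=4+1=5
L[13]='8': occ=1, LF[13]=C('8')+1=14+1=15
L[14]='8': occ=2, LF[14]=C('8')+2=14+2=16
L[15]='9': occ=2, LF[15]=C('9')+2=18+2=20
L[16]='4': occ=2, LF[16]=C('4')+2=1+2=3
L[17]='5': occ=2, LF[17]=C('5')+2=4+2=6
L[18]='9': occ=3, LF[18]=C('9')+3=18+3=21
L[19]='$': occ=0, LF[19]=C('$')+0=0+0=0
L[20]='9': occ=4, LF[20]=C('9')+4=18+4=22
L[21]='8': occ=3, LF[21]=C('8')+3=14+3=17
L[22]='6': occ=2, LF[22]=C('6')+2=7+2=9

Answer: 7 18 10 1 8 14 11 12 13 19 4 2 5 15 16 20 3 6 21 0 22 17 9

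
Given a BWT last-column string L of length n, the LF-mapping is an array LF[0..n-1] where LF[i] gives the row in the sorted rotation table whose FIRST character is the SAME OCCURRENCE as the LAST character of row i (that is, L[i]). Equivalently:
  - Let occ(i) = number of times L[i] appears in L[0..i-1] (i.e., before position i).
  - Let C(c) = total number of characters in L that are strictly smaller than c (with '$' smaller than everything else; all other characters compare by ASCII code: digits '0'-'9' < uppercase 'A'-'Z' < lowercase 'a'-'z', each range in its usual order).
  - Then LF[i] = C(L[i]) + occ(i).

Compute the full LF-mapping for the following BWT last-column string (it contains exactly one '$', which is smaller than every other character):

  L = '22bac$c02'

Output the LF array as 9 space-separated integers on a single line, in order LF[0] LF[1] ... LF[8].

Answer: 2 3 6 5 7 0 8 1 4

Derivation:
Char counts: '$':1, '0':1, '2':3, 'a':1, 'b':1, 'c':2
C (first-col start): C('$')=0, C('0')=1, C('2')=2, C('a')=5, C('b')=6, C('c')=7
L[0]='2': occ=0, LF[0]=C('2')+0=2+0=2
L[1]='2': occ=1, LF[1]=C('2')+1=2+1=3
L[2]='b': occ=0, LF[2]=C('b')+0=6+0=6
L[3]='a': occ=0, LF[3]=C('a')+0=5+0=5
L[4]='c': occ=0, LF[4]=C('c')+0=7+0=7
L[5]='$': occ=0, LF[5]=C('$')+0=0+0=0
L[6]='c': occ=1, LF[6]=C('c')+1=7+1=8
L[7]='0': occ=0, LF[7]=C('0')+0=1+0=1
L[8]='2': occ=2, LF[8]=C('2')+2=2+2=4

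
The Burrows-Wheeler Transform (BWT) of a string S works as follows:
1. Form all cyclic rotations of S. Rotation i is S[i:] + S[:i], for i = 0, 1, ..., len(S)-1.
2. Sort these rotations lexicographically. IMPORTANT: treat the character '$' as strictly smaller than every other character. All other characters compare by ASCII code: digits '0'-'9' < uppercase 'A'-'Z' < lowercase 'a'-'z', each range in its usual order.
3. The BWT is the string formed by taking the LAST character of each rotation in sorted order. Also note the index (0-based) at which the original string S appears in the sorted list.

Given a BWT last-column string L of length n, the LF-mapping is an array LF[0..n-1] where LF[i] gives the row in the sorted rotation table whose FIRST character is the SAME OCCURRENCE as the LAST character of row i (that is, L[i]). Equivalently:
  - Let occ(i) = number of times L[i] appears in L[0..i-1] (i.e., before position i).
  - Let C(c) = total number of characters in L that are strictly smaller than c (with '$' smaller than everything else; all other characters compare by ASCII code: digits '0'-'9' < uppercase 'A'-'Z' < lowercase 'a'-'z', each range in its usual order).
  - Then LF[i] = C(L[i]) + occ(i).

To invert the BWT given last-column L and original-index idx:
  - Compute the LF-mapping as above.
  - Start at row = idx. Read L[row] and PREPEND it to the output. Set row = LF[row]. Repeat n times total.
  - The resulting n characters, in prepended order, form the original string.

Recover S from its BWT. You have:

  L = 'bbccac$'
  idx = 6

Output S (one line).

Answer: ccbacb$

Derivation:
LF mapping: 2 3 4 5 1 6 0
Walk LF starting at row 6, prepending L[row]:
  step 1: row=6, L[6]='$', prepend. Next row=LF[6]=0
  step 2: row=0, L[0]='b', prepend. Next row=LF[0]=2
  step 3: row=2, L[2]='c', prepend. Next row=LF[2]=4
  step 4: row=4, L[4]='a', prepend. Next row=LF[4]=1
  step 5: row=1, L[1]='b', prepend. Next row=LF[1]=3
  step 6: row=3, L[3]='c', prepend. Next row=LF[3]=5
  step 7: row=5, L[5]='c', prepend. Next row=LF[5]=6
Reversed output: ccbacb$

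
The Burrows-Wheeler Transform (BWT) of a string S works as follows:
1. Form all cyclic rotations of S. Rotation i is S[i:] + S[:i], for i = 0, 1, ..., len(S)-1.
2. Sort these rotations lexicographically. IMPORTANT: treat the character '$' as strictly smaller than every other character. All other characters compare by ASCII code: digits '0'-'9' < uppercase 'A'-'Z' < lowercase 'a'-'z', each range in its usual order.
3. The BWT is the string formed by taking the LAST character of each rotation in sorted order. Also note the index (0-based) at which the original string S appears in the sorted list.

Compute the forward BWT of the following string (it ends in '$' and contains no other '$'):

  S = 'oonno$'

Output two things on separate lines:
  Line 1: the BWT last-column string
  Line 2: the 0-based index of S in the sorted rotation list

Answer: oonno$
5

Derivation:
All 6 rotations (rotation i = S[i:]+S[:i]):
  rot[0] = oonno$
  rot[1] = onno$o
  rot[2] = nno$oo
  rot[3] = no$oon
  rot[4] = o$oonn
  rot[5] = $oonno
Sorted (with $ < everything):
  sorted[0] = $oonno  (last char: 'o')
  sorted[1] = nno$oo  (last char: 'o')
  sorted[2] = no$oon  (last char: 'n')
  sorted[3] = o$oonn  (last char: 'n')
  sorted[4] = onno$o  (last char: 'o')
  sorted[5] = oonno$  (last char: '$')
Last column: oonno$
Original string S is at sorted index 5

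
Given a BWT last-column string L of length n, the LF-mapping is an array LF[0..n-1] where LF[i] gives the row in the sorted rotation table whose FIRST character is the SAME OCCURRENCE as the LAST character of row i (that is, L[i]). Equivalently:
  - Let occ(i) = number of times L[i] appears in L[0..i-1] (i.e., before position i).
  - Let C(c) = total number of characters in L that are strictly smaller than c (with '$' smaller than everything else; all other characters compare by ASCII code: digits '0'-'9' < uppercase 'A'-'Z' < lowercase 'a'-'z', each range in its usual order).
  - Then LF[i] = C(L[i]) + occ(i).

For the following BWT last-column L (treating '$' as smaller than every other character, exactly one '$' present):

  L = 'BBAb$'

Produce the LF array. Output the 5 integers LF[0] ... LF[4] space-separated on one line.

Char counts: '$':1, 'A':1, 'B':2, 'b':1
C (first-col start): C('$')=0, C('A')=1, C('B')=2, C('b')=4
L[0]='B': occ=0, LF[0]=C('B')+0=2+0=2
L[1]='B': occ=1, LF[1]=C('B')+1=2+1=3
L[2]='A': occ=0, LF[2]=C('A')+0=1+0=1
L[3]='b': occ=0, LF[3]=C('b')+0=4+0=4
L[4]='$': occ=0, LF[4]=C('$')+0=0+0=0

Answer: 2 3 1 4 0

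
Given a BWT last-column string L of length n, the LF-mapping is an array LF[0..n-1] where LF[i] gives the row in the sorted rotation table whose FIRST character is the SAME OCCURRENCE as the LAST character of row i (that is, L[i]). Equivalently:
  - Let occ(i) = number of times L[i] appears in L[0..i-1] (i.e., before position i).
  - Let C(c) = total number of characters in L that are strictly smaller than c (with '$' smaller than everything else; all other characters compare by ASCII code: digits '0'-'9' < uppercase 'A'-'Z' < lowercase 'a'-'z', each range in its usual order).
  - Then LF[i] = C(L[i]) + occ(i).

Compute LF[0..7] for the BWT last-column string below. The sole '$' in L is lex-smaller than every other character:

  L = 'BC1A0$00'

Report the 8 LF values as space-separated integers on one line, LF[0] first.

Char counts: '$':1, '0':3, '1':1, 'A':1, 'B':1, 'C':1
C (first-col start): C('$')=0, C('0')=1, C('1')=4, C('A')=5, C('B')=6, C('C')=7
L[0]='B': occ=0, LF[0]=C('B')+0=6+0=6
L[1]='C': occ=0, LF[1]=C('C')+0=7+0=7
L[2]='1': occ=0, LF[2]=C('1')+0=4+0=4
L[3]='A': occ=0, LF[3]=C('A')+0=5+0=5
L[4]='0': occ=0, LF[4]=C('0')+0=1+0=1
L[5]='$': occ=0, LF[5]=C('$')+0=0+0=0
L[6]='0': occ=1, LF[6]=C('0')+1=1+1=2
L[7]='0': occ=2, LF[7]=C('0')+2=1+2=3

Answer: 6 7 4 5 1 0 2 3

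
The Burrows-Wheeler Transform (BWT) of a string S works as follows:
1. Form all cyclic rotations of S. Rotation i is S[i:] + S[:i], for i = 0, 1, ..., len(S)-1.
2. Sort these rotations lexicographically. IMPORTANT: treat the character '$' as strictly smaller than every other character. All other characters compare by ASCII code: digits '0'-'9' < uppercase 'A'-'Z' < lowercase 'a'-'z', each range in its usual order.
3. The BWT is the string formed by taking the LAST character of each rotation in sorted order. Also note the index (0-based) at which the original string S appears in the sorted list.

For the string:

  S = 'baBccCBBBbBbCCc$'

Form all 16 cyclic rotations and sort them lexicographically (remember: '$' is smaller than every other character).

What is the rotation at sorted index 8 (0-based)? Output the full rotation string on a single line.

All 16 rotations (rotation i = S[i:]+S[:i]):
  rot[0] = baBccCBBBbBbCCc$
  rot[1] = aBccCBBBbBbCCc$b
  rot[2] = BccCBBBbBbCCc$ba
  rot[3] = ccCBBBbBbCCc$baB
  rot[4] = cCBBBbBbCCc$baBc
  rot[5] = CBBBbBbCCc$baBcc
  rot[6] = BBBbBbCCc$baBccC
  rot[7] = BBbBbCCc$baBccCB
  rot[8] = BbBbCCc$baBccCBB
  rot[9] = bBbCCc$baBccCBBB
  rot[10] = BbCCc$baBccCBBBb
  rot[11] = bCCc$baBccCBBBbB
  rot[12] = CCc$baBccCBBBbBb
  rot[13] = Cc$baBccCBBBbBbC
  rot[14] = c$baBccCBBBbBbCC
  rot[15] = $baBccCBBBbBbCCc
Sorted (with $ < everything):
  sorted[0] = $baBccCBBBbBbCCc
  sorted[1] = BBBbBbCCc$baBccC
  sorted[2] = BBbBbCCc$baBccCB
  sorted[3] = BbBbCCc$baBccCBB
  sorted[4] = BbCCc$baBccCBBBb
  sorted[5] = BccCBBBbBbCCc$ba
  sorted[6] = CBBBbBbCCc$baBcc
  sorted[7] = CCc$baBccCBBBbBb
  sorted[8] = Cc$baBccCBBBbBbC
  sorted[9] = aBccCBBBbBbCCc$b
  sorted[10] = bBbCCc$baBccCBBB
  sorted[11] = bCCc$baBccCBBBbB
  sorted[12] = baBccCBBBbBbCCc$
  sorted[13] = c$baBccCBBBbBbCC
  sorted[14] = cCBBBbBbCCc$baBc
  sorted[15] = ccCBBBbBbCCc$baB
sorted[8] = Cc$baBccCBBBbBbC

Answer: Cc$baBccCBBBbBbC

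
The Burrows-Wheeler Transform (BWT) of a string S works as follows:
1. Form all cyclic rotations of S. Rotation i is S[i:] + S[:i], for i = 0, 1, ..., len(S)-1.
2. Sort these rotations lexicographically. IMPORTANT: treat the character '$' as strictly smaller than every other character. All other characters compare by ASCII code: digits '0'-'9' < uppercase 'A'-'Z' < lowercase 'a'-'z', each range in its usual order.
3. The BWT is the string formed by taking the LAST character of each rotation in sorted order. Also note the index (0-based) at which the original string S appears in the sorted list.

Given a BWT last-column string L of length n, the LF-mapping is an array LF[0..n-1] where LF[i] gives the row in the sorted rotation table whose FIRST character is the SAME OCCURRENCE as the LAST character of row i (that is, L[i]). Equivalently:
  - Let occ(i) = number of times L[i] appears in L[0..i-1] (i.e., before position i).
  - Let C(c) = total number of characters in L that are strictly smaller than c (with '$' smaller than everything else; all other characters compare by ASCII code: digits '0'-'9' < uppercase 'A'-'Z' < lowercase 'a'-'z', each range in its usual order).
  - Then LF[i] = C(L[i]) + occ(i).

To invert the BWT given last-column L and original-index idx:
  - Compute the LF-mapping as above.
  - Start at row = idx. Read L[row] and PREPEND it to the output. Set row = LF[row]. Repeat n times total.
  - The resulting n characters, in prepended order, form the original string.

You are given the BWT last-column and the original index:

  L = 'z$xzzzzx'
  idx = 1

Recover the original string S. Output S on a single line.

Answer: xxzzzzz$

Derivation:
LF mapping: 3 0 1 4 5 6 7 2
Walk LF starting at row 1, prepending L[row]:
  step 1: row=1, L[1]='$', prepend. Next row=LF[1]=0
  step 2: row=0, L[0]='z', prepend. Next row=LF[0]=3
  step 3: row=3, L[3]='z', prepend. Next row=LF[3]=4
  step 4: row=4, L[4]='z', prepend. Next row=LF[4]=5
  step 5: row=5, L[5]='z', prepend. Next row=LF[5]=6
  step 6: row=6, L[6]='z', prepend. Next row=LF[6]=7
  step 7: row=7, L[7]='x', prepend. Next row=LF[7]=2
  step 8: row=2, L[2]='x', prepend. Next row=LF[2]=1
Reversed output: xxzzzzz$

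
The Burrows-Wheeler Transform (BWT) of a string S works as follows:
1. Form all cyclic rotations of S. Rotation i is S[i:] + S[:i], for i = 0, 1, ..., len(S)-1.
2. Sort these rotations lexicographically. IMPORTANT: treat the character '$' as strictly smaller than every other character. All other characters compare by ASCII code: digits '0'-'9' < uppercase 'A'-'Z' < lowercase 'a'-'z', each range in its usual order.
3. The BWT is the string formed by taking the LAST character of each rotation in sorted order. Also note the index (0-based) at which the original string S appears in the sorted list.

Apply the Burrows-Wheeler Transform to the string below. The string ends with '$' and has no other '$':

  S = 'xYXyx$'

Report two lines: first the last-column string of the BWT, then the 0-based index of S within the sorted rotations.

All 6 rotations (rotation i = S[i:]+S[:i]):
  rot[0] = xYXyx$
  rot[1] = YXyx$x
  rot[2] = Xyx$xY
  rot[3] = yx$xYX
  rot[4] = x$xYXy
  rot[5] = $xYXyx
Sorted (with $ < everything):
  sorted[0] = $xYXyx  (last char: 'x')
  sorted[1] = Xyx$xY  (last char: 'Y')
  sorted[2] = YXyx$x  (last char: 'x')
  sorted[3] = x$xYXy  (last char: 'y')
  sorted[4] = xYXyx$  (last char: '$')
  sorted[5] = yx$xYX  (last char: 'X')
Last column: xYxy$X
Original string S is at sorted index 4

Answer: xYxy$X
4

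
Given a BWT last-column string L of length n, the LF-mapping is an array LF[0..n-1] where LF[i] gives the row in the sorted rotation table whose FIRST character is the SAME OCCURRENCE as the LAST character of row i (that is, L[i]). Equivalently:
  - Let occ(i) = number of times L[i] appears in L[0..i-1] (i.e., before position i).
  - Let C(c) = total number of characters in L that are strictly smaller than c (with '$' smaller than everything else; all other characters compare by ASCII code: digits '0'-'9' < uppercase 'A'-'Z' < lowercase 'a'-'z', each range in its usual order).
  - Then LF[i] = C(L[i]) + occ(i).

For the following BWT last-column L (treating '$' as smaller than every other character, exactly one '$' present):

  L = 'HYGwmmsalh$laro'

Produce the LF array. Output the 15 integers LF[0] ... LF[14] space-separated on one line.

Answer: 2 3 1 14 9 10 13 4 7 6 0 8 5 12 11

Derivation:
Char counts: '$':1, 'G':1, 'H':1, 'Y':1, 'a':2, 'h':1, 'l':2, 'm':2, 'o':1, 'r':1, 's':1, 'w':1
C (first-col start): C('$')=0, C('G')=1, C('H')=2, C('Y')=3, C('a')=4, C('h')=6, C('l')=7, C('m')=9, C('o')=11, C('r')=12, C('s')=13, C('w')=14
L[0]='H': occ=0, LF[0]=C('H')+0=2+0=2
L[1]='Y': occ=0, LF[1]=C('Y')+0=3+0=3
L[2]='G': occ=0, LF[2]=C('G')+0=1+0=1
L[3]='w': occ=0, LF[3]=C('w')+0=14+0=14
L[4]='m': occ=0, LF[4]=C('m')+0=9+0=9
L[5]='m': occ=1, LF[5]=C('m')+1=9+1=10
L[6]='s': occ=0, LF[6]=C('s')+0=13+0=13
L[7]='a': occ=0, LF[7]=C('a')+0=4+0=4
L[8]='l': occ=0, LF[8]=C('l')+0=7+0=7
L[9]='h': occ=0, LF[9]=C('h')+0=6+0=6
L[10]='$': occ=0, LF[10]=C('$')+0=0+0=0
L[11]='l': occ=1, LF[11]=C('l')+1=7+1=8
L[12]='a': occ=1, LF[12]=C('a')+1=4+1=5
L[13]='r': occ=0, LF[13]=C('r')+0=12+0=12
L[14]='o': occ=0, LF[14]=C('o')+0=11+0=11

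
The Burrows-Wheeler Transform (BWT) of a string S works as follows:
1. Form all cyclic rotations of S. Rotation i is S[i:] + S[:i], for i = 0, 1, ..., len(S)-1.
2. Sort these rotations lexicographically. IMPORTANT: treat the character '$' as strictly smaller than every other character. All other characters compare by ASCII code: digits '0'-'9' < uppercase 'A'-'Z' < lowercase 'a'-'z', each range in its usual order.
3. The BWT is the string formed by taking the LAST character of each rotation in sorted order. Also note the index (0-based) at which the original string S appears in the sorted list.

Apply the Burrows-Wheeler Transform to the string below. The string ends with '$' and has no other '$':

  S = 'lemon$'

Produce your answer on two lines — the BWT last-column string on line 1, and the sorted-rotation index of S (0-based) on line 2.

All 6 rotations (rotation i = S[i:]+S[:i]):
  rot[0] = lemon$
  rot[1] = emon$l
  rot[2] = mon$le
  rot[3] = on$lem
  rot[4] = n$lemo
  rot[5] = $lemon
Sorted (with $ < everything):
  sorted[0] = $lemon  (last char: 'n')
  sorted[1] = emon$l  (last char: 'l')
  sorted[2] = lemon$  (last char: '$')
  sorted[3] = mon$le  (last char: 'e')
  sorted[4] = n$lemo  (last char: 'o')
  sorted[5] = on$lem  (last char: 'm')
Last column: nl$eom
Original string S is at sorted index 2

Answer: nl$eom
2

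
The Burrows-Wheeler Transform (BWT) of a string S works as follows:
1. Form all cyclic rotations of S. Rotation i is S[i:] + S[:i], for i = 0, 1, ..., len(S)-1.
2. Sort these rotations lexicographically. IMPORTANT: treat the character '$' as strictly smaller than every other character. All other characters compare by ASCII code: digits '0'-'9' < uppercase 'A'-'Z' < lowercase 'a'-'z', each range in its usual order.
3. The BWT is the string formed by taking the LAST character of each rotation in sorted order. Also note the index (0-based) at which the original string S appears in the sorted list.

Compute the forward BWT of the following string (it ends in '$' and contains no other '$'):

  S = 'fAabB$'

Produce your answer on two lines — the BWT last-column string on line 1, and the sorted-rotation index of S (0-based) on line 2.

All 6 rotations (rotation i = S[i:]+S[:i]):
  rot[0] = fAabB$
  rot[1] = AabB$f
  rot[2] = abB$fA
  rot[3] = bB$fAa
  rot[4] = B$fAab
  rot[5] = $fAabB
Sorted (with $ < everything):
  sorted[0] = $fAabB  (last char: 'B')
  sorted[1] = AabB$f  (last char: 'f')
  sorted[2] = B$fAab  (last char: 'b')
  sorted[3] = abB$fA  (last char: 'A')
  sorted[4] = bB$fAa  (last char: 'a')
  sorted[5] = fAabB$  (last char: '$')
Last column: BfbAa$
Original string S is at sorted index 5

Answer: BfbAa$
5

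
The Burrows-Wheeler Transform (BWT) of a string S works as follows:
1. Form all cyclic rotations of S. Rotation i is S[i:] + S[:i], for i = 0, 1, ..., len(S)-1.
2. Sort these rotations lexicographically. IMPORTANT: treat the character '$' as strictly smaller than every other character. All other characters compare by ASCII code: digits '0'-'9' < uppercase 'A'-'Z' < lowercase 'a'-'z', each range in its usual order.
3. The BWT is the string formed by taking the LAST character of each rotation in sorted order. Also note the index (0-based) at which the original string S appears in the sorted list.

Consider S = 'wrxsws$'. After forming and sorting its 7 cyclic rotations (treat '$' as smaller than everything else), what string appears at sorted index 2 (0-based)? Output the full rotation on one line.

All 7 rotations (rotation i = S[i:]+S[:i]):
  rot[0] = wrxsws$
  rot[1] = rxsws$w
  rot[2] = xsws$wr
  rot[3] = sws$wrx
  rot[4] = ws$wrxs
  rot[5] = s$wrxsw
  rot[6] = $wrxsws
Sorted (with $ < everything):
  sorted[0] = $wrxsws
  sorted[1] = rxsws$w
  sorted[2] = s$wrxsw
  sorted[3] = sws$wrx
  sorted[4] = wrxsws$
  sorted[5] = ws$wrxs
  sorted[6] = xsws$wr
sorted[2] = s$wrxsw

Answer: s$wrxsw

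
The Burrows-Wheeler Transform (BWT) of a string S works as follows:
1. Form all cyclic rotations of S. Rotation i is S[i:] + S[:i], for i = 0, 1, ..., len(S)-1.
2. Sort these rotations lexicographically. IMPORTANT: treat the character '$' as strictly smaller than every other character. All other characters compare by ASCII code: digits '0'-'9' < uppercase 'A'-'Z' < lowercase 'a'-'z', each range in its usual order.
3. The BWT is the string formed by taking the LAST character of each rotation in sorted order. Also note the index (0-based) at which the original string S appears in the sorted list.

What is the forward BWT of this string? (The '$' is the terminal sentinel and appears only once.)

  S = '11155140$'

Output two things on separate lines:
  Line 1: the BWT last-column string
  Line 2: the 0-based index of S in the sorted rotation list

All 9 rotations (rotation i = S[i:]+S[:i]):
  rot[0] = 11155140$
  rot[1] = 1155140$1
  rot[2] = 155140$11
  rot[3] = 55140$111
  rot[4] = 5140$1115
  rot[5] = 140$11155
  rot[6] = 40$111551
  rot[7] = 0$1115514
  rot[8] = $11155140
Sorted (with $ < everything):
  sorted[0] = $11155140  (last char: '0')
  sorted[1] = 0$1115514  (last char: '4')
  sorted[2] = 11155140$  (last char: '$')
  sorted[3] = 1155140$1  (last char: '1')
  sorted[4] = 140$11155  (last char: '5')
  sorted[5] = 155140$11  (last char: '1')
  sorted[6] = 40$111551  (last char: '1')
  sorted[7] = 5140$1115  (last char: '5')
  sorted[8] = 55140$111  (last char: '1')
Last column: 04$151151
Original string S is at sorted index 2

Answer: 04$151151
2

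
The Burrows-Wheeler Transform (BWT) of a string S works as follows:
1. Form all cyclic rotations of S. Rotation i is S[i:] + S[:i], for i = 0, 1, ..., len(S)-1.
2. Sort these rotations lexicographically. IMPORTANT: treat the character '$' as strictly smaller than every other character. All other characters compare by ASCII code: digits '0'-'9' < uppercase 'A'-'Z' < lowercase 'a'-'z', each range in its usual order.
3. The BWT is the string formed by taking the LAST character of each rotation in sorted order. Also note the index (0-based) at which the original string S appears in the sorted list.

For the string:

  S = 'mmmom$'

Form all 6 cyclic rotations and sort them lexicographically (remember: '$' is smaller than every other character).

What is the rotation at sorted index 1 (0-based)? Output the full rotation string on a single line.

Answer: m$mmmo

Derivation:
All 6 rotations (rotation i = S[i:]+S[:i]):
  rot[0] = mmmom$
  rot[1] = mmom$m
  rot[2] = mom$mm
  rot[3] = om$mmm
  rot[4] = m$mmmo
  rot[5] = $mmmom
Sorted (with $ < everything):
  sorted[0] = $mmmom
  sorted[1] = m$mmmo
  sorted[2] = mmmom$
  sorted[3] = mmom$m
  sorted[4] = mom$mm
  sorted[5] = om$mmm
sorted[1] = m$mmmo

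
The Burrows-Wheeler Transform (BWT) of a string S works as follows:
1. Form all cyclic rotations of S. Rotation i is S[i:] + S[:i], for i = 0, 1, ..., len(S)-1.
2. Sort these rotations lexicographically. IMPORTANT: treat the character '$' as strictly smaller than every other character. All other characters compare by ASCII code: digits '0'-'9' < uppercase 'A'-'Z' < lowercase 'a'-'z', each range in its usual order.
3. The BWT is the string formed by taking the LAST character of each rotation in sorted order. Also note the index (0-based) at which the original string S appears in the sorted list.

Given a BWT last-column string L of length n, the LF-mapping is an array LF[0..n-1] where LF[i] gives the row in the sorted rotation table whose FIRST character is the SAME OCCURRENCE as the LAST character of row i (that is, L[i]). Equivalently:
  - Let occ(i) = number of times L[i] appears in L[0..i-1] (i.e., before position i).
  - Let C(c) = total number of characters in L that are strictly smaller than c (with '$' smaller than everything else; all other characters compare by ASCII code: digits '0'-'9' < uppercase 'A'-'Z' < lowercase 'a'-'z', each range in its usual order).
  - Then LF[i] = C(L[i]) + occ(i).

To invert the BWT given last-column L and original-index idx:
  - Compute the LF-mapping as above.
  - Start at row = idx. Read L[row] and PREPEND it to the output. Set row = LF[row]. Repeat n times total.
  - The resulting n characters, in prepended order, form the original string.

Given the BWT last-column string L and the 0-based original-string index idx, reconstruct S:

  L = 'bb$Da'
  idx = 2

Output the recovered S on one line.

Answer: abDb$

Derivation:
LF mapping: 3 4 0 1 2
Walk LF starting at row 2, prepending L[row]:
  step 1: row=2, L[2]='$', prepend. Next row=LF[2]=0
  step 2: row=0, L[0]='b', prepend. Next row=LF[0]=3
  step 3: row=3, L[3]='D', prepend. Next row=LF[3]=1
  step 4: row=1, L[1]='b', prepend. Next row=LF[1]=4
  step 5: row=4, L[4]='a', prepend. Next row=LF[4]=2
Reversed output: abDb$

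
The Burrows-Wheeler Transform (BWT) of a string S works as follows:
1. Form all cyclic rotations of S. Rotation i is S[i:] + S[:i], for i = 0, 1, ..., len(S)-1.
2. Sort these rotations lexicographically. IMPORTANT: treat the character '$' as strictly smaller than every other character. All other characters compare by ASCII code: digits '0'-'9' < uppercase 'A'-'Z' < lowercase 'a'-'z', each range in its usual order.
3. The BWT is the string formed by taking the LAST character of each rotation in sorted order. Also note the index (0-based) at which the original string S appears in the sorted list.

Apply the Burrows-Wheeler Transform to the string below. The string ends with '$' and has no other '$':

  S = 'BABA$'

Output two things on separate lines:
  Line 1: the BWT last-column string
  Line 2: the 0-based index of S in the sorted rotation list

All 5 rotations (rotation i = S[i:]+S[:i]):
  rot[0] = BABA$
  rot[1] = ABA$B
  rot[2] = BA$BA
  rot[3] = A$BAB
  rot[4] = $BABA
Sorted (with $ < everything):
  sorted[0] = $BABA  (last char: 'A')
  sorted[1] = A$BAB  (last char: 'B')
  sorted[2] = ABA$B  (last char: 'B')
  sorted[3] = BA$BA  (last char: 'A')
  sorted[4] = BABA$  (last char: '$')
Last column: ABBA$
Original string S is at sorted index 4

Answer: ABBA$
4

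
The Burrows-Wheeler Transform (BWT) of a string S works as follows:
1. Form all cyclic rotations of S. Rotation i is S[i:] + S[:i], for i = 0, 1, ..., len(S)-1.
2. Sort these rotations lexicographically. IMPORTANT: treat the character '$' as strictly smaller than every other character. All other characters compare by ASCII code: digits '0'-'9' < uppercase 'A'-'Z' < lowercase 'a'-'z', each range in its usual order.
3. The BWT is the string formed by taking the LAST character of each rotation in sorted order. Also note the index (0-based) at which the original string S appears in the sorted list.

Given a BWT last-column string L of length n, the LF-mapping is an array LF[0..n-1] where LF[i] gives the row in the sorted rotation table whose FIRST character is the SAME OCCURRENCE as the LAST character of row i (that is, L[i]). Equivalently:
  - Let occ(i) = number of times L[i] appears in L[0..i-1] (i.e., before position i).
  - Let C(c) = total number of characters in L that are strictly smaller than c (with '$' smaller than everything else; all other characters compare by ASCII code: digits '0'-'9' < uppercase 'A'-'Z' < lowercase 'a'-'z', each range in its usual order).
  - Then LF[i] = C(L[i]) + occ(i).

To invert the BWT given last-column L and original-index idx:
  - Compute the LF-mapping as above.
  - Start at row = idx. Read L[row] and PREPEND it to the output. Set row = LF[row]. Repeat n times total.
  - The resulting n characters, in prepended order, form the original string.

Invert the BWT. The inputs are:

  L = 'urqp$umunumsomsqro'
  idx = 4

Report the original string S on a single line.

Answer: nqmrmouquosrupmsu$

Derivation:
LF mapping: 14 10 8 7 0 15 1 16 4 17 2 12 5 3 13 9 11 6
Walk LF starting at row 4, prepending L[row]:
  step 1: row=4, L[4]='$', prepend. Next row=LF[4]=0
  step 2: row=0, L[0]='u', prepend. Next row=LF[0]=14
  step 3: row=14, L[14]='s', prepend. Next row=LF[14]=13
  step 4: row=13, L[13]='m', prepend. Next row=LF[13]=3
  step 5: row=3, L[3]='p', prepend. Next row=LF[3]=7
  step 6: row=7, L[7]='u', prepend. Next row=LF[7]=16
  step 7: row=16, L[16]='r', prepend. Next row=LF[16]=11
  step 8: row=11, L[11]='s', prepend. Next row=LF[11]=12
  step 9: row=12, L[12]='o', prepend. Next row=LF[12]=5
  step 10: row=5, L[5]='u', prepend. Next row=LF[5]=15
  step 11: row=15, L[15]='q', prepend. Next row=LF[15]=9
  step 12: row=9, L[9]='u', prepend. Next row=LF[9]=17
  step 13: row=17, L[17]='o', prepend. Next row=LF[17]=6
  step 14: row=6, L[6]='m', prepend. Next row=LF[6]=1
  step 15: row=1, L[1]='r', prepend. Next row=LF[1]=10
  step 16: row=10, L[10]='m', prepend. Next row=LF[10]=2
  step 17: row=2, L[2]='q', prepend. Next row=LF[2]=8
  step 18: row=8, L[8]='n', prepend. Next row=LF[8]=4
Reversed output: nqmrmouquosrupmsu$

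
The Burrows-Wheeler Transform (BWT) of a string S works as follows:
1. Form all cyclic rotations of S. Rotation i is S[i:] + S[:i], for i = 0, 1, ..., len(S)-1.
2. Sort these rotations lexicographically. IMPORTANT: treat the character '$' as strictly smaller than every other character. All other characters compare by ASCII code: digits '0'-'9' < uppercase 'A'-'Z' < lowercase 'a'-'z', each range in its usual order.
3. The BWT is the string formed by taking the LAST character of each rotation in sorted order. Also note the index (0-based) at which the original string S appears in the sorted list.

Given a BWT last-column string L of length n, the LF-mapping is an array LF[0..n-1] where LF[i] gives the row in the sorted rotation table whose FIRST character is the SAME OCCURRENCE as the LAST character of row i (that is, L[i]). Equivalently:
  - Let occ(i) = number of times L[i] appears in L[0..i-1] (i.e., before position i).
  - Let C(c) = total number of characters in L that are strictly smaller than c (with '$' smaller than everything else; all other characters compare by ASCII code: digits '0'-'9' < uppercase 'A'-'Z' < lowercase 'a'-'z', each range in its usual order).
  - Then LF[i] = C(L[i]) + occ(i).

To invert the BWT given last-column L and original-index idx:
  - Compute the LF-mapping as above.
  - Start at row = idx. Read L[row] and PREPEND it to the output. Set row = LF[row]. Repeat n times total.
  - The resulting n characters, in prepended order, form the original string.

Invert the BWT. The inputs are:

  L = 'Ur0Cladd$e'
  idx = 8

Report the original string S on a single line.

Answer: ladder0CU$

Derivation:
LF mapping: 3 9 1 2 8 4 5 6 0 7
Walk LF starting at row 8, prepending L[row]:
  step 1: row=8, L[8]='$', prepend. Next row=LF[8]=0
  step 2: row=0, L[0]='U', prepend. Next row=LF[0]=3
  step 3: row=3, L[3]='C', prepend. Next row=LF[3]=2
  step 4: row=2, L[2]='0', prepend. Next row=LF[2]=1
  step 5: row=1, L[1]='r', prepend. Next row=LF[1]=9
  step 6: row=9, L[9]='e', prepend. Next row=LF[9]=7
  step 7: row=7, L[7]='d', prepend. Next row=LF[7]=6
  step 8: row=6, L[6]='d', prepend. Next row=LF[6]=5
  step 9: row=5, L[5]='a', prepend. Next row=LF[5]=4
  step 10: row=4, L[4]='l', prepend. Next row=LF[4]=8
Reversed output: ladder0CU$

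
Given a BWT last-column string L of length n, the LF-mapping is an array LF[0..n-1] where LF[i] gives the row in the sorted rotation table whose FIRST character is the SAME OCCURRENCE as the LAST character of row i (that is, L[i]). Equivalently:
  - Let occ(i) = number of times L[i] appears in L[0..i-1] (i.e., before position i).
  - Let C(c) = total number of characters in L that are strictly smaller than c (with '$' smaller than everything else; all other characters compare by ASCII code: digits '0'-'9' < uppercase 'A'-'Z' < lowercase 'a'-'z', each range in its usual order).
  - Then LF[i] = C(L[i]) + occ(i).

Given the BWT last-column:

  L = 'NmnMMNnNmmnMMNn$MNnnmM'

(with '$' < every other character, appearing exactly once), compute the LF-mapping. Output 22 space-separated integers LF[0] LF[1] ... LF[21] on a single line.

Char counts: '$':1, 'M':6, 'N':5, 'm':4, 'n':6
C (first-col start): C('$')=0, C('M')=1, C('N')=7, C('m')=12, C('n')=16
L[0]='N': occ=0, LF[0]=C('N')+0=7+0=7
L[1]='m': occ=0, LF[1]=C('m')+0=12+0=12
L[2]='n': occ=0, LF[2]=C('n')+0=16+0=16
L[3]='M': occ=0, LF[3]=C('M')+0=1+0=1
L[4]='M': occ=1, LF[4]=C('M')+1=1+1=2
L[5]='N': occ=1, LF[5]=C('N')+1=7+1=8
L[6]='n': occ=1, LF[6]=C('n')+1=16+1=17
L[7]='N': occ=2, LF[7]=C('N')+2=7+2=9
L[8]='m': occ=1, LF[8]=C('m')+1=12+1=13
L[9]='m': occ=2, LF[9]=C('m')+2=12+2=14
L[10]='n': occ=2, LF[10]=C('n')+2=16+2=18
L[11]='M': occ=2, LF[11]=C('M')+2=1+2=3
L[12]='M': occ=3, LF[12]=C('M')+3=1+3=4
L[13]='N': occ=3, LF[13]=C('N')+3=7+3=10
L[14]='n': occ=3, LF[14]=C('n')+3=16+3=19
L[15]='$': occ=0, LF[15]=C('$')+0=0+0=0
L[16]='M': occ=4, LF[16]=C('M')+4=1+4=5
L[17]='N': occ=4, LF[17]=C('N')+4=7+4=11
L[18]='n': occ=4, LF[18]=C('n')+4=16+4=20
L[19]='n': occ=5, LF[19]=C('n')+5=16+5=21
L[20]='m': occ=3, LF[20]=C('m')+3=12+3=15
L[21]='M': occ=5, LF[21]=C('M')+5=1+5=6

Answer: 7 12 16 1 2 8 17 9 13 14 18 3 4 10 19 0 5 11 20 21 15 6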